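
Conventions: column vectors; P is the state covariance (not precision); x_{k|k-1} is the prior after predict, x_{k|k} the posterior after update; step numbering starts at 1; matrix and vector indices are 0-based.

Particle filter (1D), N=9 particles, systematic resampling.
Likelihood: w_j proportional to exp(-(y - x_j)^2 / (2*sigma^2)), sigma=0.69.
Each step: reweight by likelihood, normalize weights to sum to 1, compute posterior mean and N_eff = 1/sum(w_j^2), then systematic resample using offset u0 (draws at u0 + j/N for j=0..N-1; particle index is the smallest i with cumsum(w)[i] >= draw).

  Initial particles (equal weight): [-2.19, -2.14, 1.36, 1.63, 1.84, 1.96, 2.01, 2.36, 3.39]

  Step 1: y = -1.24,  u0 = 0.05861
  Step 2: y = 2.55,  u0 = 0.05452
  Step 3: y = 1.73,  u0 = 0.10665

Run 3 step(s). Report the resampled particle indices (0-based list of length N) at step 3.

step 1: w=[0.4751, 0.5236, 0.0010, 0.0002, 0.0001, 0.0000, 0.0000, 0.0000, 0.0000]  mean=-2.1590  Neff=2.0006  idx=[0, 0, 0, 0, 1, 1, 1, 1, 1]
step 2: w=[0.0819, 0.0819, 0.0819, 0.0819, 0.1344, 0.1344, 0.1344, 0.1344, 0.1344]  mean=-2.1564  Neff=8.5297  idx=[0, 2, 3, 4, 5, 6, 6, 7, 8]
step 3: w=[0.0831, 0.0831, 0.0831, 0.1251, 0.1251, 0.1251, 0.1251, 0.1251, 0.1251]  mean=-2.1525  Neff=8.7230  idx=[1, 2, 3, 4, 5, 6, 7, 8, 8]

resampled_idx = [1, 2, 3, 4, 5, 6, 7, 8, 8]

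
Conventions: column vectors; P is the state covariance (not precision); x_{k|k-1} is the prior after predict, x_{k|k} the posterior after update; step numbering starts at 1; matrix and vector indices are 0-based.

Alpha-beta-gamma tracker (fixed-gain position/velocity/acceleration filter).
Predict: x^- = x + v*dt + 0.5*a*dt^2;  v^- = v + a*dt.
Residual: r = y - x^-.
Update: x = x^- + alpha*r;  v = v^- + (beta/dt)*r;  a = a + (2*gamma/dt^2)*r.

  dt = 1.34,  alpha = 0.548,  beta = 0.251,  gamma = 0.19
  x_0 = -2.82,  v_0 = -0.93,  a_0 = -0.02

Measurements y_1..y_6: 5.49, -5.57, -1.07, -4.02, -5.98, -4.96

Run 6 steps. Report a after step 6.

a_post = -0.8778

step 1: x_pred=-4.0842  r=9.5742  x^+=1.1625  v^+=0.8366  a^+=2.0062
step 2: x_pred=4.0846  r=-9.6546  x^+=-1.2061  v^+=1.7164  a^+=-0.0370
step 3: x_pred=1.0606  r=-2.1306  x^+=-0.1070  v^+=1.2677  a^+=-0.4879
step 4: x_pred=1.1537  r=-5.1737  x^+=-1.6815  v^+=-0.3552  a^+=-1.5828
step 5: x_pred=-3.5786  r=-2.4014  x^+=-4.8946  v^+=-2.9260  a^+=-2.0910
step 6: x_pred=-10.6928  r=5.7328  x^+=-7.5512  v^+=-4.6542  a^+=-0.8778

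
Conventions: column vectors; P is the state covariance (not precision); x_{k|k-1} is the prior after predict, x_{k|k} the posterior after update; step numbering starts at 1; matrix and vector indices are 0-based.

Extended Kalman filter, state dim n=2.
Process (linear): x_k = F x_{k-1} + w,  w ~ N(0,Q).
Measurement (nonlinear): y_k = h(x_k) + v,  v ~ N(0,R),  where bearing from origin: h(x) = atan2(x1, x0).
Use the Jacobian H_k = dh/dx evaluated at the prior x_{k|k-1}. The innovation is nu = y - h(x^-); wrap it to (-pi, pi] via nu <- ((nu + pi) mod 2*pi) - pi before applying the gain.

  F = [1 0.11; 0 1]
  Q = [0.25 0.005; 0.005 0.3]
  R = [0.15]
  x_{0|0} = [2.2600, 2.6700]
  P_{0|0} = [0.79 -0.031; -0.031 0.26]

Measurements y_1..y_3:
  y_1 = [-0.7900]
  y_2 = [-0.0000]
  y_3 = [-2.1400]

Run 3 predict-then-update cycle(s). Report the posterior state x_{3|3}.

x_post = [5.0711, -0.7565]

step 1: x^-=[2.5537, 2.6700]  P^-=[1.0363 0.0026; 0.0026 0.5600]  H_jac=[-0.1956 0.1871]  S=[0.2091]  K=[-0.9673; 0.4987]  nu=[-1.5977]  x^+=[4.0991, 1.8733]  P^+=[0.8407 0.1034; 0.1034 0.5080]
step 2: x^-=[4.3052, 1.8733]  P^-=[1.1196 0.1643; 0.1643 0.8080]  H_jac=[-0.0850 0.1953]  S=[0.1835]  K=[-0.3437; 0.7841]  nu=[-0.4104]  x^+=[4.4462, 1.5515]  P^+=[1.0980 0.2138; 0.2138 0.6952]
step 3: x^-=[4.6169, 1.5515]  P^-=[1.4034 0.2952; 0.2952 0.9952]  H_jac=[-0.0654 0.1946]  S=[0.1862]  K=[-0.1844; 0.9366]  nu=[-2.4642]  x^+=[5.0711, -0.7565]  P^+=[1.3971 0.3274; 0.3274 0.8319]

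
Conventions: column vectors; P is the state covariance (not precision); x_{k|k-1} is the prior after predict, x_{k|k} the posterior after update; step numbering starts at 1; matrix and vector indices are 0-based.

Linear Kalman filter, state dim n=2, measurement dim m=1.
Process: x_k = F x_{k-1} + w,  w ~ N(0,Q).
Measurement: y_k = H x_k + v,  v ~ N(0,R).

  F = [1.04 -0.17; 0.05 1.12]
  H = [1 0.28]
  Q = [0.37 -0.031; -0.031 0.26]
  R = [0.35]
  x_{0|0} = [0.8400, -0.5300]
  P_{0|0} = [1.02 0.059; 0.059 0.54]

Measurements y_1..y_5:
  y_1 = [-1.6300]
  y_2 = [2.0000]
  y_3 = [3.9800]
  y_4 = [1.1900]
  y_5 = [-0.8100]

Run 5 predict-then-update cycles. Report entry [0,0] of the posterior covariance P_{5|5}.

P_post[0,0] = 0.5655

step 1: x^-=[0.9637, -0.5516]  P^-=[1.4680 -0.0126; -0.0126 0.9465]  S=[1.8852]  K=[0.7768; 0.1339]  nu=[-2.4393]  x^+=[-0.9312, -0.8783]  P^+=[0.3303 -0.2087; -0.2087 0.9127]
step 2: x^-=[-0.8191, -1.0302]  P^-=[0.8274 -0.4289; -0.4289 1.3824]  S=[1.0456]  K=[0.6765; -0.0400]  nu=[3.1076]  x^+=[1.2831, -1.1546]  P^+=[0.3489 -0.4006; -0.4006 1.3807]
step 3: x^-=[1.5307, -1.2290]  P^-=[0.9290 -0.7390; -0.7390 1.9479]  S=[1.0179]  K=[0.7094; -0.1901]  nu=[2.7934]  x^+=[3.5123, -1.7601]  P^+=[0.4168 -0.6017; -0.6017 1.9112]
step 4: x^-=[3.9520, -1.7957]  P^-=[1.0887 -1.0689; -1.0689 2.5910]  S=[1.0433]  K=[0.7567; -0.3292]  nu=[-2.2592]  x^+=[2.2425, -1.0520]  P^+=[0.4914 -0.8090; -0.8090 2.4779]
step 5: x^-=[2.5110, -1.0661]  P^-=[1.2592 -1.4127; -1.4127 3.2790]  S=[1.0751]  K=[0.8033; -0.4601]  nu=[-3.0225]  x^+=[0.0831, 0.3245]  P^+=[0.5655 -1.0154; -1.0154 3.0514]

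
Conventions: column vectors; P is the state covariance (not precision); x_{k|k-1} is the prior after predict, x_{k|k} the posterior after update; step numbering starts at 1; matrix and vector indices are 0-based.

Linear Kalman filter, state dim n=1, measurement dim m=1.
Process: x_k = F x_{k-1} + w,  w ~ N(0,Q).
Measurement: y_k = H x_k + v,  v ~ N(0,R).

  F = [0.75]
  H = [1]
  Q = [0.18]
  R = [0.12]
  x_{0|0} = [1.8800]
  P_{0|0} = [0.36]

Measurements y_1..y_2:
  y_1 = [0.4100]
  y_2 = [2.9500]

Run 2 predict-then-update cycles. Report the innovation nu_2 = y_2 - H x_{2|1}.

innov = [2.4634]

step 1: x^-=[1.4100]  P^-=[0.3825]  S=[0.5025]  K=[0.7612]  nu=[-1.0000]  x^+=[0.6488]  P^+=[0.0913]
step 2: x^-=[0.4866]  P^-=[0.2314]  S=[0.3514]  K=[0.6585]  nu=[2.4634]  x^+=[2.1087]  P^+=[0.0790]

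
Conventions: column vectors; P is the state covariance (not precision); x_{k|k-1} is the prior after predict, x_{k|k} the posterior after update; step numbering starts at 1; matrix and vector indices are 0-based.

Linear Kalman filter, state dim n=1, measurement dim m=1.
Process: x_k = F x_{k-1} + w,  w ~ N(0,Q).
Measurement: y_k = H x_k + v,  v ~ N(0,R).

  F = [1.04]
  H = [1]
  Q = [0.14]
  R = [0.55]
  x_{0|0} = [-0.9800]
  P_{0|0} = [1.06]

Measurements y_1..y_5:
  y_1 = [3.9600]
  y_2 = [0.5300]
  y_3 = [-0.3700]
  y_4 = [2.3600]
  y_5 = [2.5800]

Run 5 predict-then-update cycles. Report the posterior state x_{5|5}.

x_post = [1.9455]

step 1: x^-=[-1.0192]  P^-=[1.2865]  S=[1.8365]  K=[0.7005]  nu=[4.9792]  x^+=[2.4688]  P^+=[0.3853]
step 2: x^-=[2.5676]  P^-=[0.5567]  S=[1.1067]  K=[0.5030]  nu=[-2.0376]  x^+=[1.5426]  P^+=[0.2767]
step 3: x^-=[1.6043]  P^-=[0.4392]  S=[0.9892]  K=[0.4440]  nu=[-1.9743]  x^+=[0.7277]  P^+=[0.2442]
step 4: x^-=[0.7568]  P^-=[0.4041]  S=[0.9541]  K=[0.4236]  nu=[1.6032]  x^+=[1.4358]  P^+=[0.2330]
step 5: x^-=[1.4933]  P^-=[0.3920]  S=[0.9420]  K=[0.4161]  nu=[1.0867]  x^+=[1.9455]  P^+=[0.2289]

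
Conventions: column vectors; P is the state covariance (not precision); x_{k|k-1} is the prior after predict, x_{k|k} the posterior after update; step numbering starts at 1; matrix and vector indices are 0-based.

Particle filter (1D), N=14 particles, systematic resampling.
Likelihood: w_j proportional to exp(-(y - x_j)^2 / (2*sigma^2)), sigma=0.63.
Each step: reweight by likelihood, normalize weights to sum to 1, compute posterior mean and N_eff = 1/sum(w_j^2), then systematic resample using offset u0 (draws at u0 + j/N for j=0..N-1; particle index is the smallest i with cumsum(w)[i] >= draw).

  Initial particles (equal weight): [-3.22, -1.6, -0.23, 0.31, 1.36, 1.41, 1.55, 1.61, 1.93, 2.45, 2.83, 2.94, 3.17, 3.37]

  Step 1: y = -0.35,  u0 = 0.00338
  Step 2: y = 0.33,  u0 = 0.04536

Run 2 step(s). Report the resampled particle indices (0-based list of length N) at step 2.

resampled_idx = [2, 3, 4, 5, 6, 7, 8, 9, 10, 10, 11, 12, 13, 13]

step 1: w=[0.0000, 0.0792, 0.5565, 0.3273, 0.0142, 0.0114, 0.0060, 0.0045, 0.0008, 0.0000, 0.0000, 0.0000, 0.0000, 0.0000]  mean=-0.0995  Neff=2.3614  idx=[1, 1, 2, 2, 2, 2, 2, 2, 2, 3, 3, 3, 3, 3]
step 2: w=[0.0009, 0.0009, 0.0692, 0.0692, 0.0692, 0.0692, 0.0692, 0.0692, 0.0692, 0.1027, 0.1027, 0.1027, 0.1027, 0.1027]  mean=0.0447  Neff=11.5886  idx=[2, 3, 4, 5, 6, 7, 8, 9, 10, 10, 11, 12, 13, 13]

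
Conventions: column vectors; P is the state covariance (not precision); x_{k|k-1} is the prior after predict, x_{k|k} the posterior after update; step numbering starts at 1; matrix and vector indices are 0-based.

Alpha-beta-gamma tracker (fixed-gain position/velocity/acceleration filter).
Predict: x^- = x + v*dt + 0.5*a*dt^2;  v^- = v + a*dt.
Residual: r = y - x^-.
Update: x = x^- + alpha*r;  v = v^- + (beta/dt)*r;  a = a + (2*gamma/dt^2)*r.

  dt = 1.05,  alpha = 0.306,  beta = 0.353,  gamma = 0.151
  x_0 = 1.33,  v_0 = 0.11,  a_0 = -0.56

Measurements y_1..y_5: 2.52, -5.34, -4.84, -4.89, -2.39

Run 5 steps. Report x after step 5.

x_post = -10.8748

step 1: x_pred=1.1368  r=1.3832  x^+=1.5601  v^+=-0.0130  a^+=-0.1811
step 2: x_pred=1.4466  r=-6.7866  x^+=-0.6301  v^+=-2.4847  a^+=-2.0401
step 3: x_pred=-4.3637  r=-0.4763  x^+=-4.5094  v^+=-4.7870  a^+=-2.1706
step 4: x_pred=-10.7323  r=5.8423  x^+=-8.9446  v^+=-5.1020  a^+=-0.5702
step 5: x_pred=-14.6160  r=12.2260  x^+=-10.8748  v^+=-1.5905  a^+=2.7787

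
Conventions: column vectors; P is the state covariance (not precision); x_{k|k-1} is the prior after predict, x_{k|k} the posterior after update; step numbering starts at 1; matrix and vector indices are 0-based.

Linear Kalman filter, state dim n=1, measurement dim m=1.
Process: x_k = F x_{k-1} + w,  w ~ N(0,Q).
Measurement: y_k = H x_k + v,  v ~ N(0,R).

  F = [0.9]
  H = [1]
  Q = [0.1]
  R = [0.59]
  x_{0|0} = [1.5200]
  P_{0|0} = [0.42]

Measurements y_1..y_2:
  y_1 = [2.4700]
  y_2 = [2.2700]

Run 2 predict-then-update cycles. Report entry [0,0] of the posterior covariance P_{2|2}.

P_post[0,0] = 0.2007

step 1: x^-=[1.3680]  P^-=[0.4402]  S=[1.0302]  K=[0.4273]  nu=[1.1020]  x^+=[1.8389]  P^+=[0.2521]
step 2: x^-=[1.6550]  P^-=[0.3042]  S=[0.8942]  K=[0.3402]  nu=[0.6150]  x^+=[1.8642]  P^+=[0.2007]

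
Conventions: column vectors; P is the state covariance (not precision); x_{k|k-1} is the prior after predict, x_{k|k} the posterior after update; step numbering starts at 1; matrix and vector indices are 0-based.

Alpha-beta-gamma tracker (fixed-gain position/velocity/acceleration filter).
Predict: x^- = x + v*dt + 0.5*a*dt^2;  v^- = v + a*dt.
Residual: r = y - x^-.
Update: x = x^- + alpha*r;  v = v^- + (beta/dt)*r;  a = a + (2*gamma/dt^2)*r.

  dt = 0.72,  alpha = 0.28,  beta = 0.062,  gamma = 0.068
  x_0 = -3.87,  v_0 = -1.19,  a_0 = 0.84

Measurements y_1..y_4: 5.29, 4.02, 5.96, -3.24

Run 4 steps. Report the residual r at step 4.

resid = -13.9495

step 1: x_pred=-4.5091  r=9.7991  x^+=-1.7653  v^+=0.2586  a^+=3.4107
step 2: x_pred=-0.6951  r=4.7151  x^+=0.6252  v^+=3.1204  a^+=4.6477
step 3: x_pred=4.0765  r=1.8835  x^+=4.6039  v^+=6.6289  a^+=5.1418
step 4: x_pred=10.7095  r=-13.9495  x^+=6.8036  v^+=9.1298  a^+=1.4823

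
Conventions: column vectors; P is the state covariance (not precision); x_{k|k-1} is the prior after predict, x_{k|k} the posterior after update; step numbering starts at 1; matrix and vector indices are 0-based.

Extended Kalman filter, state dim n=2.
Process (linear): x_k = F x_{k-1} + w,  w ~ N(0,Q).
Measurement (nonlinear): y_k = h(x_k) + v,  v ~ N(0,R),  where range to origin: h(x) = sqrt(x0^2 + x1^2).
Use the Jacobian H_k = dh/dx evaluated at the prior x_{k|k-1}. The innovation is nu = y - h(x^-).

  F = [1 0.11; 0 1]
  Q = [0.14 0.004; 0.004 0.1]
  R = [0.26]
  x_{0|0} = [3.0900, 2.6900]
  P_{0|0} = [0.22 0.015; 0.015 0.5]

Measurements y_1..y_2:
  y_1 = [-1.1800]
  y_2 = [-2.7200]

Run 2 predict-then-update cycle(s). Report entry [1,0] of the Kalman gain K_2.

step 1: x^-=[3.3859, 2.6900]  P^-=[0.3694 0.0740; 0.0740 0.6000]  H_jac=[0.7830 0.6221]  S=[0.7907]  K=[0.4240; 0.5453]  nu=[-5.5044]  x^+=[1.0522, -0.3116]  P^+=[0.2272 -0.1088; -0.1088 0.3649]
step 2: x^-=[1.0179, -0.3116]  P^-=[0.3477 -0.0647; -0.0647 0.4649]  H_jac=[0.9562 -0.2927]  S=[0.6539]  K=[0.5374; -0.3026]  nu=[-3.7846]  x^+=[-1.0157, 0.8338]  P^+=[0.1589 0.0417; 0.0417 0.4050]

K[1,0] = -0.3026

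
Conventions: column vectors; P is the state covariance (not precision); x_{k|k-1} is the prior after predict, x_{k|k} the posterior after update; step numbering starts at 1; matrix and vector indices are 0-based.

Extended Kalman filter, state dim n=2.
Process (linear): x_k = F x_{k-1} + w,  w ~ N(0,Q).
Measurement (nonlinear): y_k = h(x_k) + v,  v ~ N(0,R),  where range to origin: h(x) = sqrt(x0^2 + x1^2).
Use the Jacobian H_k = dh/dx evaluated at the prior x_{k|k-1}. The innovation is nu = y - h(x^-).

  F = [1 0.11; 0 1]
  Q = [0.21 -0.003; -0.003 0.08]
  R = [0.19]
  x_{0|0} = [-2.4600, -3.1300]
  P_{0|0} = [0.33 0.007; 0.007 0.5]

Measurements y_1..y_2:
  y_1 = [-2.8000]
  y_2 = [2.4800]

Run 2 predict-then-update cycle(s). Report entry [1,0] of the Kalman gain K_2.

K[1,0] = 0.3942

step 1: x^-=[-2.8043, -3.1300]  P^-=[0.5476 0.0590; 0.0590 0.5800]  H_jac=[-0.6673 -0.7448]  S=[0.8142]  K=[-0.5027; -0.5789]  nu=[-7.0025]  x^+=[0.7162, 0.9238]  P^+=[0.3418 -0.1780; -0.1780 0.3071]
step 2: x^-=[0.8178, 0.9238]  P^-=[0.5164 -0.1472; -0.1472 0.3871]  H_jac=[0.6629 0.7487]  S=[0.4878]  K=[0.4757; 0.3942]  nu=[1.2462]  x^+=[1.4107, 1.4150]  P^+=[0.4060 -0.2387; -0.2387 0.3113]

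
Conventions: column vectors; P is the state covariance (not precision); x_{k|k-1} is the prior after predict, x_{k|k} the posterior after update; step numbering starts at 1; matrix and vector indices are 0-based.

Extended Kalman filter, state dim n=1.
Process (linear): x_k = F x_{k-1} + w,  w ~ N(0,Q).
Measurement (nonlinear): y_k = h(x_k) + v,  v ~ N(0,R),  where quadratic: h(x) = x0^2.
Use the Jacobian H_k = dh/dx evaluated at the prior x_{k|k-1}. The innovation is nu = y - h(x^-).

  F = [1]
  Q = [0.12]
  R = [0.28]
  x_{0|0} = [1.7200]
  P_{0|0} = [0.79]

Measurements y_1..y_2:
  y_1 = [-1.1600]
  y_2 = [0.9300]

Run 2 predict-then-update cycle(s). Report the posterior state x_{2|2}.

x_post = [0.7702]

step 1: x^-=[1.7200]  P^-=[0.9100]  H_jac=[3.4400]  S=[11.0486]  K=[0.2833]  nu=[-4.1184]  x^+=[0.5531]  P^+=[0.0231]
step 2: x^-=[0.5531]  P^-=[0.1431]  H_jac=[1.1063]  S=[0.4551]  K=[0.3478]  nu=[0.6240]  x^+=[0.7702]  P^+=[0.0880]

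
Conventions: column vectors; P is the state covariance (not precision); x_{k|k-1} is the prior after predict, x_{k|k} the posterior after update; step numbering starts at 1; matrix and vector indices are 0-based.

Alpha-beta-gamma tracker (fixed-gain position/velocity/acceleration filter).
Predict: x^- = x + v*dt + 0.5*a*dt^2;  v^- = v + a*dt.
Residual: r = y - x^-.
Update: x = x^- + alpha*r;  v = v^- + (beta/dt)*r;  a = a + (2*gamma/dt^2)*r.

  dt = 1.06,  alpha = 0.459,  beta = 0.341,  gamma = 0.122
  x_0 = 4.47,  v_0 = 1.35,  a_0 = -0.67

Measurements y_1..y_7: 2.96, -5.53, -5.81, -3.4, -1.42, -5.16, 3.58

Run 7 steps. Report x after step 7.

step 1: x_pred=5.5246  r=-2.5646  x^+=4.3474  v^+=-0.1852  a^+=-1.2269
step 2: x_pred=3.4618  r=-8.9918  x^+=-0.6654  v^+=-4.3784  a^+=-3.1796
step 3: x_pred=-7.0928  r=1.2828  x^+=-6.5040  v^+=-7.3361  a^+=-2.9010
step 4: x_pred=-15.9100  r=12.5100  x^+=-10.1679  v^+=-6.3867  a^+=-0.1843
step 5: x_pred=-17.0414  r=15.6214  x^+=-9.8712  v^+=-1.5567  a^+=3.2080
step 6: x_pred=-9.7190  r=4.5590  x^+=-7.6264  v^+=3.3104  a^+=4.1980
step 7: x_pred=-1.7590  r=5.3390  x^+=0.6916  v^+=9.4778  a^+=5.3574

x_post = 0.6916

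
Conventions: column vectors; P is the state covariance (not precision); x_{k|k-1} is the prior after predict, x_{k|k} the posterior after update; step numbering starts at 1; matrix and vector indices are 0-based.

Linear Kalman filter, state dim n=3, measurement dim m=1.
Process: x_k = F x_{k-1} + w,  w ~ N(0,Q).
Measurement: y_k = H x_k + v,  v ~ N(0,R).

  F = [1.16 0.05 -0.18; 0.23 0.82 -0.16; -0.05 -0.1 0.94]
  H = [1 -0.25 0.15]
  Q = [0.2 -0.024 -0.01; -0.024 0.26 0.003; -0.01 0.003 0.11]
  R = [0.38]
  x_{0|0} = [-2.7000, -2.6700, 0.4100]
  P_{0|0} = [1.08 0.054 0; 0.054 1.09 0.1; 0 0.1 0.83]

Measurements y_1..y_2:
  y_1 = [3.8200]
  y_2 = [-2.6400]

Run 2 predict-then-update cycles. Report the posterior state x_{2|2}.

step 1: x^-=[-3.3393, -2.8760, 0.7874]  P^-=[1.6873 0.3692 -0.2184; 0.3692 1.0654 -0.1484; -0.2184 -0.1484 0.8387]  S=[1.9138]  K=[0.8163; 0.0421; -0.0290]  nu=[6.3222]  x^+=[1.8216, -2.6099, 0.6040]  P^+=[0.4120 0.3034 -0.1731; 0.3034 1.0620 -0.1461; -0.1731 -0.1461 0.8371]
step 2: x^-=[1.8738, -1.8178, 0.7377]  P^-=[0.8943 0.5077 -0.4166; 0.5077 1.1829 -0.3879; -0.4166 -0.3879 0.9081]  S=[1.0189]  K=[0.6918; 0.1509; -0.1800]  nu=[-5.0789]  x^+=[-1.6398, -2.5844, 1.6520]  P^+=[0.4067 0.4013 -0.2897; 0.4013 1.1596 -0.3602; -0.2897 -0.3602 0.8751]

x_post = [-1.6398, -2.5844, 1.6520]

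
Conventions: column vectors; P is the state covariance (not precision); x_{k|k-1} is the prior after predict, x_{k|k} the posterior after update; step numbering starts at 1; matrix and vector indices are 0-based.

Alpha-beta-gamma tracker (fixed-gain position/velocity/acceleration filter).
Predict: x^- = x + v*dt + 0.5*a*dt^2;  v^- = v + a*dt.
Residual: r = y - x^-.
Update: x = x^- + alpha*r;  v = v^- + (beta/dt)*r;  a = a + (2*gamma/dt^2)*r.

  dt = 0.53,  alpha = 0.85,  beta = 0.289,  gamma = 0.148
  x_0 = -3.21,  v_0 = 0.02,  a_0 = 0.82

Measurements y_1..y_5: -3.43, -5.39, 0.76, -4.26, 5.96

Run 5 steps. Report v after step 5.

v_post = 5.5449

step 1: x_pred=-3.0842  r=-0.3458  x^+=-3.3781  v^+=0.2661  a^+=0.4556
step 2: x_pred=-3.1731  r=-2.2169  x^+=-5.0575  v^+=-0.7013  a^+=-1.8804
step 3: x_pred=-5.6932  r=6.4532  x^+=-0.2080  v^+=1.8210  a^+=4.9197
step 4: x_pred=1.4481  r=-5.7081  x^+=-3.4038  v^+=1.3159  a^+=-1.0952
step 5: x_pred=-2.8602  r=8.8202  x^+=4.6370  v^+=5.5449  a^+=8.1991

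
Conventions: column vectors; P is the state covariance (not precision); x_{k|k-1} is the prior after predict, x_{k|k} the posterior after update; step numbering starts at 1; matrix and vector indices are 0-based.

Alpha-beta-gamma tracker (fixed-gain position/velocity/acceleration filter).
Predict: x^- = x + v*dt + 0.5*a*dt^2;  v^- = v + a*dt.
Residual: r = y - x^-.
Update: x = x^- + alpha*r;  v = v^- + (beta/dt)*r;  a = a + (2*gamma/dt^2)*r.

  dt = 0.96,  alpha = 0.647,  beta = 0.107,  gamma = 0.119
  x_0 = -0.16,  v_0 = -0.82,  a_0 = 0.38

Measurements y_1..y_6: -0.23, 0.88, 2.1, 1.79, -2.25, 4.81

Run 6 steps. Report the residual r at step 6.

step 1: x_pred=-0.7721  r=0.5421  x^+=-0.4214  v^+=-0.3948  a^+=0.5200
step 2: x_pred=-0.5607  r=1.4407  x^+=0.3714  v^+=0.2650  a^+=0.8921
step 3: x_pred=1.0369  r=1.0631  x^+=1.7247  v^+=1.2399  a^+=1.1666
step 4: x_pred=3.4526  r=-1.6626  x^+=2.3769  v^+=2.1745  a^+=0.7373
step 5: x_pred=4.8041  r=-7.0541  x^+=0.2401  v^+=2.0960  a^+=-1.0845
step 6: x_pred=1.7526  r=3.0574  x^+=3.7307  v^+=1.3957  a^+=-0.2949

resid = 3.0574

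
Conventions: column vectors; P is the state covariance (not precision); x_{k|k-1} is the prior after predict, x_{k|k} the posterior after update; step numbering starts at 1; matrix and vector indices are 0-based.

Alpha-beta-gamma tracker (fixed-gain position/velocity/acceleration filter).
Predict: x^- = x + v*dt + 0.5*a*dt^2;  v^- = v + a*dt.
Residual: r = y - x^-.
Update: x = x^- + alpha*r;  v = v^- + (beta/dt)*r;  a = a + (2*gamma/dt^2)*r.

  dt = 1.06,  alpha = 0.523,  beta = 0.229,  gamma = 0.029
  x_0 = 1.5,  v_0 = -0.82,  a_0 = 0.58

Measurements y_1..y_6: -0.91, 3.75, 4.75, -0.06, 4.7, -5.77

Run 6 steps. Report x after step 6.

x_post = 0.2749

step 1: x_pred=0.9566  r=-1.8666  x^+=-0.0196  v^+=-0.6085  a^+=0.4836
step 2: x_pred=-0.3929  r=4.1429  x^+=1.7738  v^+=0.7992  a^+=0.6975
step 3: x_pred=3.0129  r=1.7371  x^+=3.9214  v^+=1.9138  a^+=0.7872
step 4: x_pred=6.3923  r=-6.4523  x^+=3.0177  v^+=1.3543  a^+=0.4541
step 5: x_pred=4.7084  r=-0.0084  x^+=4.7040  v^+=1.8338  a^+=0.4537
step 6: x_pred=6.9028  r=-12.6728  x^+=0.2749  v^+=-0.4231  a^+=-0.2005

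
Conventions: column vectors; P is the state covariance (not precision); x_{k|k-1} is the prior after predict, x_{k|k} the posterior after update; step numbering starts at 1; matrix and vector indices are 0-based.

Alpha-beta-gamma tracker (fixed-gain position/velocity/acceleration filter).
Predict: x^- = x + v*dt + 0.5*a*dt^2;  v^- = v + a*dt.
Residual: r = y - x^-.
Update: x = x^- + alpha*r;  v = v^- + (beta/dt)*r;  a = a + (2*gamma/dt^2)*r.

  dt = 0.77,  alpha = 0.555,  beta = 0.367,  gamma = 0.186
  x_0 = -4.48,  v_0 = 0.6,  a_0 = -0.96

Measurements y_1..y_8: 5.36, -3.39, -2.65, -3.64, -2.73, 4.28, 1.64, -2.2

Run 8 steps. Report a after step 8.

a_post = 3.6286

step 1: x_pred=-4.3026  r=9.6626  x^+=1.0601  v^+=4.4662  a^+=5.1025
step 2: x_pred=6.0118  r=-9.4018  x^+=0.7938  v^+=3.9141  a^+=-0.7964
step 3: x_pred=3.5715  r=-6.2215  x^+=0.1186  v^+=0.3355  a^+=-4.6999
step 4: x_pred=-1.0163  r=-2.6237  x^+=-2.4725  v^+=-4.5339  a^+=-6.3461
step 5: x_pred=-7.8449  r=5.1149  x^+=-5.0061  v^+=-6.9825  a^+=-3.1369
step 6: x_pred=-11.3126  r=15.5926  x^+=-2.6587  v^+=-1.9661  a^+=6.6463
step 7: x_pred=-2.2023  r=3.8423  x^+=-0.0698  v^+=4.9829  a^+=9.0570
step 8: x_pred=6.4519  r=-8.6519  x^+=1.6501  v^+=7.8331  a^+=3.6286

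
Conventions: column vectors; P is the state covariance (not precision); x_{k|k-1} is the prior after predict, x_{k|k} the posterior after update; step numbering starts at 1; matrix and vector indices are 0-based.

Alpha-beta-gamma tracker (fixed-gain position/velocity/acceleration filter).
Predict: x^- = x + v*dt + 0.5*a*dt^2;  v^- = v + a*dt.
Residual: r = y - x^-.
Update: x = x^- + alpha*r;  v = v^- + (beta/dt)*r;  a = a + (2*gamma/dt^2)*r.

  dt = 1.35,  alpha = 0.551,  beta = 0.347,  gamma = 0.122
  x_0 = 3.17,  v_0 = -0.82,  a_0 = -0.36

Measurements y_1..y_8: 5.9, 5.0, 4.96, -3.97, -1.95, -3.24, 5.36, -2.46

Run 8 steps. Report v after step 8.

v_post = 1.3650

step 1: x_pred=1.7349  r=4.1651  x^+=4.0299  v^+=-0.2354  a^+=0.1976
step 2: x_pred=3.8922  r=1.1078  x^+=4.5026  v^+=0.3161  a^+=0.3459
step 3: x_pred=5.2446  r=-0.2846  x^+=5.0878  v^+=0.7100  a^+=0.3078
step 4: x_pred=6.3268  r=-10.2968  x^+=0.6533  v^+=-1.5211  a^+=-1.0707
step 5: x_pred=-2.3759  r=0.4259  x^+=-2.1412  v^+=-2.8571  a^+=-1.0137
step 6: x_pred=-6.9220  r=3.6820  x^+=-4.8932  v^+=-3.2792  a^+=-0.5207
step 7: x_pred=-9.7946  r=15.1546  x^+=-1.4444  v^+=-0.0869  a^+=1.5082
step 8: x_pred=-0.1874  r=-2.2726  x^+=-1.4396  v^+=1.3650  a^+=1.2039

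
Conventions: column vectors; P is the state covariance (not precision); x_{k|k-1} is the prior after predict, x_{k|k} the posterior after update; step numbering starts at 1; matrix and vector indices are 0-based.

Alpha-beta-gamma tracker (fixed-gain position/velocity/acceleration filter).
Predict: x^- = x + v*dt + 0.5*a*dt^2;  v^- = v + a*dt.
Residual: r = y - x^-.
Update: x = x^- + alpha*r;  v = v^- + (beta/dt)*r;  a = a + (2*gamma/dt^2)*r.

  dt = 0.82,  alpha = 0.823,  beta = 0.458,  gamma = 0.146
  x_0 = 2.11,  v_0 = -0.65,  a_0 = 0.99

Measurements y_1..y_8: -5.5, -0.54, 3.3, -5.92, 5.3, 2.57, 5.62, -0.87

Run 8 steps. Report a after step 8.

a_post = -3.8698

step 1: x_pred=1.9098  r=-7.4098  x^+=-4.1885  v^+=-3.9769  a^+=-2.2278
step 2: x_pred=-8.1985  r=7.6585  x^+=-1.8956  v^+=-1.5261  a^+=1.0980
step 3: x_pred=-2.7779  r=6.0779  x^+=2.2242  v^+=2.7689  a^+=3.7374
step 4: x_pred=5.7512  r=-11.6712  x^+=-3.8542  v^+=-0.6853  a^+=-1.3310
step 5: x_pred=-4.8636  r=10.1636  x^+=3.5010  v^+=3.9000  a^+=3.0827
step 6: x_pred=7.7355  r=-5.1655  x^+=3.4843  v^+=3.5427  a^+=0.8395
step 7: x_pred=6.6716  r=-1.0516  x^+=5.8061  v^+=3.6438  a^+=0.3828
step 8: x_pred=8.9227  r=-9.7927  x^+=0.8633  v^+=-1.5119  a^+=-3.8698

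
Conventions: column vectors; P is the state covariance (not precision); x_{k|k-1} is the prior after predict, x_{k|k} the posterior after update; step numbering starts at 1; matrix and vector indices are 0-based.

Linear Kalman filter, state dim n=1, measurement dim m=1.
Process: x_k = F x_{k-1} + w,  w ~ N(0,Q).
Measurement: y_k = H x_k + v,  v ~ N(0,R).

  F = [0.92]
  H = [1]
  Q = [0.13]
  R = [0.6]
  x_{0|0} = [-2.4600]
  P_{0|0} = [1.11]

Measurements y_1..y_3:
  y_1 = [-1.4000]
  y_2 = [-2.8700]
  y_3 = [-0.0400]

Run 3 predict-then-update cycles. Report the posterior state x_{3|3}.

step 1: x^-=[-2.2632]  P^-=[1.0695]  S=[1.6695]  K=[0.6406]  nu=[0.8632]  x^+=[-1.7102]  P^+=[0.3844]
step 2: x^-=[-1.5734]  P^-=[0.4553]  S=[1.0553]  K=[0.4315]  nu=[-1.2966]  x^+=[-2.1328]  P^+=[0.2589]
step 3: x^-=[-1.9622]  P^-=[0.3491]  S=[0.9491]  K=[0.3678]  nu=[1.9222]  x^+=[-1.2552]  P^+=[0.2207]

x_post = [-1.2552]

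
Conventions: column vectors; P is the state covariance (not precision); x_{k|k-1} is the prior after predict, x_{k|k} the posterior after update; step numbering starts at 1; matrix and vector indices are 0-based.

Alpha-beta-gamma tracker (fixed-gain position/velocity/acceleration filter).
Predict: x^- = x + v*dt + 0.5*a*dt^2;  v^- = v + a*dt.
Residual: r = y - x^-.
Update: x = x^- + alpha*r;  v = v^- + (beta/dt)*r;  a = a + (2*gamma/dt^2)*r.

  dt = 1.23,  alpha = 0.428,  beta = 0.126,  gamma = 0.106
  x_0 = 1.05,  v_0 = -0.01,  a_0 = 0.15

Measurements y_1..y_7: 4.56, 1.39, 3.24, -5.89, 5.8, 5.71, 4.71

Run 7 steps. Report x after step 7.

step 1: x_pred=1.1512  r=3.4088  x^+=2.6101  v^+=0.5237  a^+=0.6277
step 2: x_pred=3.7291  r=-2.3391  x^+=2.7280  v^+=1.0561  a^+=0.2999
step 3: x_pred=4.2539  r=-1.0139  x^+=3.8199  v^+=1.3211  a^+=0.1578
step 4: x_pred=5.5643  r=-11.4543  x^+=0.6619  v^+=0.3419  a^+=-1.4472
step 5: x_pred=-0.0124  r=5.8124  x^+=2.4753  v^+=-0.8428  a^+=-0.6328
step 6: x_pred=0.9600  r=4.7500  x^+=2.9930  v^+=-1.1345  a^+=0.0328
step 7: x_pred=1.6224  r=3.0876  x^+=2.9439  v^+=-0.7778  a^+=0.4655

x_post = 2.9439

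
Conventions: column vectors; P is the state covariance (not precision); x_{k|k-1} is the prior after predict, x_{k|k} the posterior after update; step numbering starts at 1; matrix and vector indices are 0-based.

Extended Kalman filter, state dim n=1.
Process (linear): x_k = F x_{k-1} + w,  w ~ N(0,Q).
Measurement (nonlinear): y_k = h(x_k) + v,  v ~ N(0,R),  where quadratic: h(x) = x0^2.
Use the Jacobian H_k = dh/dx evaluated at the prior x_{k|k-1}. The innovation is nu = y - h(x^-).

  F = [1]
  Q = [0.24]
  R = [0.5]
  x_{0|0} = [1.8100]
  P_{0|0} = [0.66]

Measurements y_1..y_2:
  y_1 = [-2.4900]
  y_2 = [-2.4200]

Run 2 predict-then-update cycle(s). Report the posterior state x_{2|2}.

step 1: x^-=[1.8100]  P^-=[0.9000]  H_jac=[3.6200]  S=[12.2940]  K=[0.2650]  nu=[-5.7661]  x^+=[0.2819]  P^+=[0.0366]
step 2: x^-=[0.2819]  P^-=[0.2766]  H_jac=[0.5639]  S=[0.5879]  K=[0.2653]  nu=[-2.4995]  x^+=[-0.3811]  P^+=[0.2352]

x_post = [-0.3811]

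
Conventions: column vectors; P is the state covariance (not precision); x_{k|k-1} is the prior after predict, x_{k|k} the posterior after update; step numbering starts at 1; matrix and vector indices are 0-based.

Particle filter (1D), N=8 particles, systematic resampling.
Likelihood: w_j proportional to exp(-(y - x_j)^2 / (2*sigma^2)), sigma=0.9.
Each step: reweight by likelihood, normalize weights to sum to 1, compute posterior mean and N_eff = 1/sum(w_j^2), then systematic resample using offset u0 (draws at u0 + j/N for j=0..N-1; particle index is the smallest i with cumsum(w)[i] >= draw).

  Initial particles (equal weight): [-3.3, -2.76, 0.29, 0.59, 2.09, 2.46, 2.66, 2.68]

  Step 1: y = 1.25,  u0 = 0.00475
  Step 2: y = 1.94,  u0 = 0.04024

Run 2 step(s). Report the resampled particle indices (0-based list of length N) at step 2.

step 1: w=[0.0000, 0.0000, 0.1914, 0.2583, 0.2187, 0.1369, 0.0991, 0.0957]  mean=1.5215  Neff=5.2946  idx=[2, 2, 3, 3, 4, 4, 5, 6]
step 2: w=[0.0408, 0.0408, 0.0711, 0.0711, 0.2160, 0.2160, 0.1853, 0.1590]  mean=1.8891  Neff=6.0119  idx=[0, 3, 4, 4, 5, 6, 6, 7]

resampled_idx = [0, 3, 4, 4, 5, 6, 6, 7]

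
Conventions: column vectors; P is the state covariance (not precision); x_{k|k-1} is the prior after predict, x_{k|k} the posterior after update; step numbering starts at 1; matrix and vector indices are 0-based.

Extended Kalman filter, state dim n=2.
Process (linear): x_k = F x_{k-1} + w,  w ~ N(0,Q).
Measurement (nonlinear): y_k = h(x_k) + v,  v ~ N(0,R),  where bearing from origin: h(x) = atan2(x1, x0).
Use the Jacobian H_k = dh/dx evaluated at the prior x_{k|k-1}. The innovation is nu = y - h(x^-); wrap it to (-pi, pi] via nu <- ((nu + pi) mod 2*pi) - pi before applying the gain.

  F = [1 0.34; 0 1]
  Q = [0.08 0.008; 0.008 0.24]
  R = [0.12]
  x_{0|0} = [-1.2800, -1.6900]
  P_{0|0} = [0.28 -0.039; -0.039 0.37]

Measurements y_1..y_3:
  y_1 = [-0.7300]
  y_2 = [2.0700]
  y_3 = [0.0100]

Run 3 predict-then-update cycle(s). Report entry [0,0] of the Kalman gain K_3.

K[0,0] = -0.0351

step 1: x^-=[-1.8546, -1.6900]  P^-=[0.3763 0.0948; 0.0948 0.6100]  H_jac=[0.2684 -0.2946]  S=[0.1851]  K=[0.3949; -0.8335]  nu=[1.6726]  x^+=[-1.1941, -3.0842]  P^+=[0.3474 0.1557; 0.1557 0.4814]
step 2: x^-=[-2.2427, -3.0842]  P^-=[0.5889 0.3274; 0.3274 0.7214]  H_jac=[0.2121 -0.1542]  S=[0.1422]  K=[0.5232; -0.2941]  nu=[-2.0137]  x^+=[-3.2962, -2.4920]  P^+=[0.5500 0.3493; 0.3493 0.7091]
step 3: x^-=[-4.1435, -2.4920]  P^-=[0.9495 0.5984; 0.5984 0.9491]  H_jac=[0.1066 -0.1772]  S=[0.1380]  K=[-0.0351; -0.7568]  nu=[2.6101]  x^+=[-4.2352, -4.4674]  P^+=[0.9493 0.5947; 0.5947 0.8701]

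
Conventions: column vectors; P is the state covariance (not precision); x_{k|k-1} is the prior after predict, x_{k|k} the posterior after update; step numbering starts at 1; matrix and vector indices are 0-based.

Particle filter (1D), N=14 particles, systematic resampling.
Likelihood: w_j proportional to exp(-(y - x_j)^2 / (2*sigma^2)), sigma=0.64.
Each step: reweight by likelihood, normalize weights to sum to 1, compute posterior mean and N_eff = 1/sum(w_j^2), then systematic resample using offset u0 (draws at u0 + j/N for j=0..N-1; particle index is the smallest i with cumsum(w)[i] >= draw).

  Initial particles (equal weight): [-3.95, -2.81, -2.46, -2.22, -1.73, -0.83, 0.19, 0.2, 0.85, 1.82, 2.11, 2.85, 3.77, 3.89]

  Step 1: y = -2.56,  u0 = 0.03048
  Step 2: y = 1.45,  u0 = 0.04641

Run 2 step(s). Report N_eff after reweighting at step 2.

step 1: w=[0.0284, 0.2778, 0.2962, 0.2604, 0.1293, 0.0078, 0.0000, 0.0000, 0.0000, 0.0000, 0.0000, 0.0000, 0.0000, 0.0000]  mean=-2.4298  Neff=3.9943  idx=[1, 1, 1, 1, 2, 2, 2, 2, 2, 3, 3, 3, 4, 4]
step 2: w=[0.0000, 0.0000, 0.0000, 0.0000, 0.0009, 0.0009, 0.0009, 0.0009, 0.0009, 0.0081, 0.0081, 0.0081, 0.4857, 0.4857]  mean=-1.7452  Neff=2.1190  idx=[12, 12, 12, 12, 12, 12, 12, 13, 13, 13, 13, 13, 13, 13]

N_eff = 2.1190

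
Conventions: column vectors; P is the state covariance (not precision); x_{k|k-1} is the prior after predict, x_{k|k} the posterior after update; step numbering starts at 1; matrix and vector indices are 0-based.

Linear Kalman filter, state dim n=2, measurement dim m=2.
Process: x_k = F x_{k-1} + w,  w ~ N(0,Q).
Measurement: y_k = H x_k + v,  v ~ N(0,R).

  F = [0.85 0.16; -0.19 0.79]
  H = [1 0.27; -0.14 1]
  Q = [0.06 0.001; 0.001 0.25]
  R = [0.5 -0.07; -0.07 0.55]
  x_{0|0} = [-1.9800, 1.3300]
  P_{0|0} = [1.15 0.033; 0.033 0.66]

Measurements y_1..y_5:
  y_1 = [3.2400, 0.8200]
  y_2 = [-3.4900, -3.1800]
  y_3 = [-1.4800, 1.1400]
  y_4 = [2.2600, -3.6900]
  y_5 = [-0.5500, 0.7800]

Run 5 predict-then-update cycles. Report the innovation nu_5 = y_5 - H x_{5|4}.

innov = [-0.2477, 1.7944]

step 1: x^-=[-1.4702, 1.4269]  P^-=[0.9167 -0.0801; -0.0801 0.6935]  S=[1.4240 -0.0882; -0.0882 1.2839]  K=[0.6212 -0.1197; 0.1097 0.5564]  nu=[4.3249, -0.8127]  x^+=[1.3136, 1.4490]  P^+=[0.3358 -0.0623; -0.0623 0.2896]
step 2: x^-=[1.3484, 0.8952]  P^-=[0.2931 -0.0566; -0.0566 0.4616]  S=[0.7962 -0.0408; -0.0408 1.0332]  K=[0.3448 -0.0808; 0.1090 0.4587]  nu=[-5.0801, -3.8864]  x^+=[-0.0889, -1.4415]  P^+=[0.1894 -0.0421; -0.0421 0.2388]
step 3: x^-=[-0.3062, -1.1219]  P^-=[0.1915 -0.0264; -0.0264 0.4185]  S=[0.7078 -0.0092; -0.0092 0.9796]  K=[0.2598 -0.0519; 0.1280 0.4322]  nu=[-0.8709, 2.2190]  x^+=[-0.6476, -0.2744]  P^+=[0.1408 -0.0270; -0.0270 0.2250]
step 4: x^-=[-0.5943, -0.0937]  P^-=[0.1602 -0.0106; -0.0106 0.4036]  S=[0.6839 0.0063; 0.0063 0.9597]  K=[0.2304 -0.0359; 0.1399 0.4212]  nu=[2.8796, -3.6795]  x^+=[0.2013, -1.2404]  P^+=[0.1227 -0.0187; -0.0187 0.2192]
step 5: x^-=[-0.0274, -1.0182]  P^-=[0.1492 -0.0031; -0.0031 0.3969]  S=[0.6765 0.0133; 0.0133 0.9507]  K=[0.2199 -0.0283; 0.1456 0.4159]  nu=[-0.2477, 1.7944]  x^+=[-0.1327, -0.3080]  P^+=[0.1159 -0.0147; -0.0147 0.2165]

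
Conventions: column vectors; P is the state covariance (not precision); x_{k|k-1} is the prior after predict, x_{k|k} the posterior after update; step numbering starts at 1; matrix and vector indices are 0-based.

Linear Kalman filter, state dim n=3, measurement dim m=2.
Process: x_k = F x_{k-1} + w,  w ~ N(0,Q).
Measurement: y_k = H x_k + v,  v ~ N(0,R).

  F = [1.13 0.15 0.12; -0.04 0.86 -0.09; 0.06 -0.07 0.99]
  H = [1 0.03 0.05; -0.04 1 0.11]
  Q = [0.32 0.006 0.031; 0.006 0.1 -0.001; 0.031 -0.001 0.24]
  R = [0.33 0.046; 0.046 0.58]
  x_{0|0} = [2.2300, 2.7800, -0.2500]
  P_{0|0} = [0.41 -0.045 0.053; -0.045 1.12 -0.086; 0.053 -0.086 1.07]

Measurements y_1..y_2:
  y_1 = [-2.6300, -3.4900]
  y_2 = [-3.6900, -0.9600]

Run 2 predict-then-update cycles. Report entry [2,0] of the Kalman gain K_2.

step 1: x^-=[2.9069, 2.3241, -0.3083]  P^-=[0.8802 0.0636 0.2249; 0.0636 0.9545 -0.2433; 0.2249 -0.2433 1.3143]  S=[1.2399 0.1215; 0.1215 1.4912]  K=[0.7228 -0.0233; 0.0038 0.6201; 0.2375 -0.0916]  nu=[-5.5912, -5.6639]  x^+=[-1.0025, -1.2094, -1.1173]  P^+=[0.2357 0.0272 0.0176; 0.0272 0.3805 -0.1776; 0.0176 -0.1776 1.2371]
step 2: x^-=[-1.4483, -0.8994, -1.0816]  P^-=[0.6550 0.0396 0.1830; 0.0396 0.4175 -0.2863; 0.1830 -0.2863 1.4817]  S=[1.0089 0.0845; 0.0845 0.9487]  K=[0.6615 -0.0236; 0.0035 0.4049; 0.2598 -0.1609]  nu=[-2.1607, 0.0005]  x^+=[-2.8775, -0.9069, -1.6430]  P^+=[0.2157 0.0237 0.0156; 0.0237 0.2617 -0.2343; 0.0156 -0.2343 1.3961]

K[2,0] = 0.2598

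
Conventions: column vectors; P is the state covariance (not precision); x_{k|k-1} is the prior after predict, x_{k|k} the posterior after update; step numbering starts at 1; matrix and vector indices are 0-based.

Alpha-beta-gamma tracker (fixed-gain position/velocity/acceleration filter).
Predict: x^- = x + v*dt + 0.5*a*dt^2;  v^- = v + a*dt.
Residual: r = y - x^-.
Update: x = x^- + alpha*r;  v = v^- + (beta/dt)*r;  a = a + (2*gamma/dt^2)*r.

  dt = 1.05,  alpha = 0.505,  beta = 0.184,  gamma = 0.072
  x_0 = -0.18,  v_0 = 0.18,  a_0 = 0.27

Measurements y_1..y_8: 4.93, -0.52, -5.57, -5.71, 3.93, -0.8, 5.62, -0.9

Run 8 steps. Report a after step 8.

step 1: x_pred=0.1578  r=4.7722  x^+=2.5678  v^+=1.2998  a^+=0.8933
step 2: x_pred=4.4250  r=-4.9450  x^+=1.9278  v^+=1.3712  a^+=0.2474
step 3: x_pred=3.5039  r=-9.0739  x^+=-1.0784  v^+=0.0409  a^+=-0.9377
step 4: x_pred=-1.5524  r=-4.1576  x^+=-3.6520  v^+=-1.6723  a^+=-1.4808
step 5: x_pred=-6.2242  r=10.1542  x^+=-1.0963  v^+=-1.4477  a^+=-0.1545
step 6: x_pred=-2.7016  r=1.9016  x^+=-1.7413  v^+=-1.2767  a^+=0.0939
step 7: x_pred=-3.0301  r=8.6501  x^+=1.3382  v^+=0.3377  a^+=1.2237
step 8: x_pred=2.3673  r=-3.2673  x^+=0.7173  v^+=1.0500  a^+=0.7969

a_post = 0.7969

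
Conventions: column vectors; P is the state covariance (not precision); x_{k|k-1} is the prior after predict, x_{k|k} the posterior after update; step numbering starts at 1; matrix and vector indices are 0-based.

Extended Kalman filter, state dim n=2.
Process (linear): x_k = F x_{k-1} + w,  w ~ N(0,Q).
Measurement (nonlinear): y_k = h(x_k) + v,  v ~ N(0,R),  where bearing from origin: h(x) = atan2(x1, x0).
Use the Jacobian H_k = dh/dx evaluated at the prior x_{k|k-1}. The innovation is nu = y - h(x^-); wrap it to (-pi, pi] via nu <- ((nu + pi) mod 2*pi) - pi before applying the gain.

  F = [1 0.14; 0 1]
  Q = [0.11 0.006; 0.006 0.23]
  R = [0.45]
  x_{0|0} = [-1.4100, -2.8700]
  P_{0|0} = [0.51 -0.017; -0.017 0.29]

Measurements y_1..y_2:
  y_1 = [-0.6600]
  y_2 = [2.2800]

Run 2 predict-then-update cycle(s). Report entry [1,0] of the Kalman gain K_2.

step 1: x^-=[-1.8118, -2.8700]  P^-=[0.6209 0.0296; 0.0296 0.5200]  H_jac=[0.2491 -0.1573]  S=[0.4991]  K=[0.3006; -0.1491]  nu=[1.4739]  x^+=[-1.3687, -3.0898]  P^+=[0.5758 0.0520; 0.0520 0.5089]
step 2: x^-=[-1.8013, -3.0898]  P^-=[0.7103 0.1292; 0.1292 0.7389]  H_jac=[0.2416 -0.1408]  S=[0.4973]  K=[0.3084; -0.1465]  nu=[-1.9046]  x^+=[-2.3887, -2.8108]  P^+=[0.6630 0.1517; 0.1517 0.7282]

K[1,0] = -0.1465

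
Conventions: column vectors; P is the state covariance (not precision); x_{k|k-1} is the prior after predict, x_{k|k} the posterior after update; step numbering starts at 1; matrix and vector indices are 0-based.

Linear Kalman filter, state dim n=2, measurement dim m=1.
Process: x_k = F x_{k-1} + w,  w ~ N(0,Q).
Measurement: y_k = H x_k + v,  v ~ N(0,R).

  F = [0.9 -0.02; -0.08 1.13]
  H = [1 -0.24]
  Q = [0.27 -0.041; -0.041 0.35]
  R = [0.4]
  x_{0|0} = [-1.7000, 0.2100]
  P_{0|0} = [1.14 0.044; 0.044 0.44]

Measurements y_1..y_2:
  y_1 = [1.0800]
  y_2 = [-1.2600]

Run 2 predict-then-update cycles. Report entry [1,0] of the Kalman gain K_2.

step 1: x^-=[-1.5342, 0.3733]  P^-=[1.1920 -0.0882; -0.0882 0.9112]  S=[1.6868]  K=[0.7192; -0.1819]  nu=[2.7038]  x^+=[0.4104, -0.1186]  P^+=[0.3195 0.1325; 0.1325 0.8553]
step 2: x^-=[0.3717, -0.1669]  P^-=[0.5244 0.0516; 0.0516 1.4203]  S=[0.9814]  K=[0.5217; -0.2947]  nu=[-1.6718]  x^+=[-0.5004, 0.3258]  P^+=[0.2573 0.2025; 0.2025 1.3350]

K[1,0] = -0.2947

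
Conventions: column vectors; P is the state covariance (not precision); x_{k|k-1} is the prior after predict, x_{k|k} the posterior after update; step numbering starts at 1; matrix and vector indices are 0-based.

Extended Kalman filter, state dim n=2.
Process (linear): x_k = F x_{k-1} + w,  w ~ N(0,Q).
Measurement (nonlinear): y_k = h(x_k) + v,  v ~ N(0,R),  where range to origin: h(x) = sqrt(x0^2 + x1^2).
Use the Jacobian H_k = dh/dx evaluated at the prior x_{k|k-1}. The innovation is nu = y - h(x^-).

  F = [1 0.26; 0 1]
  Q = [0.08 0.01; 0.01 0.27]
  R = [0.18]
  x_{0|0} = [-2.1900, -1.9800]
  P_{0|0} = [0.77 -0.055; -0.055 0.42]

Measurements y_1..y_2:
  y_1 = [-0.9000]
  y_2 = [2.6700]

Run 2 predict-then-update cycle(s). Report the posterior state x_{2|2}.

x_post = [1.5434, -1.5375]

step 1: x^-=[-2.7048, -1.9800]  P^-=[0.8498 0.0642; 0.0642 0.6900]  H_jac=[-0.8069 -0.5907]  S=[1.0352]  K=[-0.6990; -0.4437]  nu=[-4.2521]  x^+=[0.2674, -0.0932]  P^+=[0.3440 -0.2569; -0.2569 0.4862]
step 2: x^-=[0.2431, -0.0932]  P^-=[0.3233 -0.1205; -0.1205 0.7562]  H_jac=[0.9337 -0.3580]  S=[0.6393]  K=[0.5396; -0.5994]  nu=[2.4096]  x^+=[1.5434, -1.5375]  P^+=[0.1371 0.0863; 0.0863 0.5265]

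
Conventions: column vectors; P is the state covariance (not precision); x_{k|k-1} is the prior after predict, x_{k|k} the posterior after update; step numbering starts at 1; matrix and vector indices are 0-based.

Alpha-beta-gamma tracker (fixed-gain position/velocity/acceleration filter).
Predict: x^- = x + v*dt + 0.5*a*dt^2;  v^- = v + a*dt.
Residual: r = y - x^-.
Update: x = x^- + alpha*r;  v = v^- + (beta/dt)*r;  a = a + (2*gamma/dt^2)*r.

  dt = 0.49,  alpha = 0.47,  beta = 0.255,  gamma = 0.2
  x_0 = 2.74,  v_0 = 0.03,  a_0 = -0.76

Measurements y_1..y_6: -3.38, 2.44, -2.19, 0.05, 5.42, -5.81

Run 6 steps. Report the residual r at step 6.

resid = -13.1745

step 1: x_pred=2.6635  r=-6.0435  x^+=-0.1770  v^+=-3.4875  a^+=-10.8282
step 2: x_pred=-3.1858  r=5.6258  x^+=-0.5416  v^+=-5.8656  a^+=-1.4559
step 3: x_pred=-3.5906  r=1.4006  x^+=-2.9323  v^+=-5.8501  a^+=0.8774
step 4: x_pred=-5.6935  r=5.7435  x^+=-2.9941  v^+=-2.4312  a^+=10.4460
step 5: x_pred=-2.9313  r=8.3513  x^+=0.9938  v^+=7.0334  a^+=24.3591
step 6: x_pred=7.3645  r=-13.1745  x^+=1.1725  v^+=12.1133  a^+=2.4107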